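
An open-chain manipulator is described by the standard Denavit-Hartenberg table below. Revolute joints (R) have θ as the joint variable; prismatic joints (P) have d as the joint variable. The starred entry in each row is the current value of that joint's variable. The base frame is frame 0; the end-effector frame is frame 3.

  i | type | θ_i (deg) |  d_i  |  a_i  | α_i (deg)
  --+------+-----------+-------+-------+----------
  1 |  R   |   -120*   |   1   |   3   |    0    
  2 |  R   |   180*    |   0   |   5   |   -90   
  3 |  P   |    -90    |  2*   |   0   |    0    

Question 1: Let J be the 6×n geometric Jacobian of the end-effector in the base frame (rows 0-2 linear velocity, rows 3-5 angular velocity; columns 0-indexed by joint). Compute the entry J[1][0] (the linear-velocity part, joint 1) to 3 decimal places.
-0.732

axis z_0 = ẑ; lever o_n−o_0 = (-0.7321,2.7321,1.0000)
cross product → J_v[:, 0] = (-2.7321,-0.7321,0.0000)
J_ω[:, 0] = z_0
entry J[1][0] = -0.7321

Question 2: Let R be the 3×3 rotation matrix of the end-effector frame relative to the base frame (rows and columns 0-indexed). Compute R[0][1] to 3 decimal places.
End-effector y-axis (col 1 of R) = (0.5000,0.8660,-0.0000)
R[0][1] = 0.5000

0.500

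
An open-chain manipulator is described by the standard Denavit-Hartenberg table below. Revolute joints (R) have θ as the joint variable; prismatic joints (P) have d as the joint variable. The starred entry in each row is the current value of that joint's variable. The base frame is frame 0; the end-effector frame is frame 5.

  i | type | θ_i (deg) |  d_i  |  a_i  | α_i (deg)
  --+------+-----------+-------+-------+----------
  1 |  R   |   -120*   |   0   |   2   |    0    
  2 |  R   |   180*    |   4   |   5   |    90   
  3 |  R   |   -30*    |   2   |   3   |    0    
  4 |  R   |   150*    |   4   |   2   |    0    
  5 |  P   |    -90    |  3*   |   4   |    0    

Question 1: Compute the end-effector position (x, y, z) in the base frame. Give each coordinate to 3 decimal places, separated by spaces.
11.825 2.482 6.232

after link 1: o_1 = (-1.0000, -1.7321, 0.0000)
after link 2: o_2 = (1.5000, 2.5981, 4.0000)
after link 3: o_3 = (4.5311, 3.8481, 2.5000)
after link 4: o_4 = (7.4952, 0.9821, 4.2321)
after link 5: o_5 = (11.8253, 2.4821, 6.2321)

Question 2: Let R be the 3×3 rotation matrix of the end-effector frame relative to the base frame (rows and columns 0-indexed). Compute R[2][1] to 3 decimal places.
0.866

End-effector y-axis (col 1 of R) = (-0.2500,-0.4330,0.8660)
R[2][1] = 0.8660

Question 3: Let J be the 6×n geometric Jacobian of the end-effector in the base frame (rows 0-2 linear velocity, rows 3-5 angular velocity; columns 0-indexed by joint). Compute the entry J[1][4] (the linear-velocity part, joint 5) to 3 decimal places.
-0.500

prismatic axis z_4 = (0.8660,-0.5000,0.0000)
J_v[:, 4] = z_4; J_ω[:, 4] = (0,0,0)
entry J[1][4] = -0.5000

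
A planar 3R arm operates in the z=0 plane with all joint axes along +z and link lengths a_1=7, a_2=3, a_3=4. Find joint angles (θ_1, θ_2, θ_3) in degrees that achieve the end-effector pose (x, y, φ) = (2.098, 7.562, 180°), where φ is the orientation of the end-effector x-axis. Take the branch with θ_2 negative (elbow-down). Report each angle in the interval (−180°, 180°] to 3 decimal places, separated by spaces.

wrist centre = target − a_3·(cos φ, sin φ) = (6.0980, 7.5620)
cos θ_2 = (94.3694−7²−3²)/(2·7·3) = 0.8659; θ_2 = -30.0099° (elbow-down)
β = atan2(7.5620,6.0980) = 51.1173°; ψ = atan2(-1.5004,9.5978) = -8.8853°
θ_1 = β − ψ = 60.0025°
θ_3 = φ − θ_1 − θ_2 = 150.0073° (wrapped to (-180°,180°])

60.003 -30.010 150.007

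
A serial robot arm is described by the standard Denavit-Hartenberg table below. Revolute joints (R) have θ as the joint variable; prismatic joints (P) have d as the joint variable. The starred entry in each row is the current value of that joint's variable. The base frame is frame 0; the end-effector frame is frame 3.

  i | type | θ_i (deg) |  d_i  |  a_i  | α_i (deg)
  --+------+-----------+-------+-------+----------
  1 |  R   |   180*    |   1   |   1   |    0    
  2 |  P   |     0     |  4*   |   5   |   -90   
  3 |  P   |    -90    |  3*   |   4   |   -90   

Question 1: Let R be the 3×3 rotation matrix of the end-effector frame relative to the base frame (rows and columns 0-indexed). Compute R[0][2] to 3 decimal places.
End-effector z-axis (col 2 of R) = (-1.0000,0.0000,-0.0000)
R[0][2] = -1.0000

-1.000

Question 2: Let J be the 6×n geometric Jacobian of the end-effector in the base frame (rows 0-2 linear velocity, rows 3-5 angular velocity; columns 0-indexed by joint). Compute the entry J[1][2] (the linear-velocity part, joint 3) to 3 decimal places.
prismatic axis z_2 = (-0.0000,-1.0000,0.0000)
J_v[:, 2] = z_2; J_ω[:, 2] = (0,0,0)
entry J[1][2] = -1.0000

-1.000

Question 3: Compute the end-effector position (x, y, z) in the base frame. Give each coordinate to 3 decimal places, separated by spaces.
after link 1: o_1 = (-1.0000, 0.0000, 1.0000)
after link 2: o_2 = (-6.0000, 0.0000, 5.0000)
after link 3: o_3 = (-6.0000, -3.0000, 9.0000)

-6.000 -3.000 9.000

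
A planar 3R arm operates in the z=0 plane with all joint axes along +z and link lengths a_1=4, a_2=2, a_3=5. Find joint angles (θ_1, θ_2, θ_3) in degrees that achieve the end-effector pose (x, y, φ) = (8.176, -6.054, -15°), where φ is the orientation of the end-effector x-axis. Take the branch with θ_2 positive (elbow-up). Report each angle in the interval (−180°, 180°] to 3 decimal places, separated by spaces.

wrist centre = target − a_3·(cos φ, sin φ) = (3.3464, -4.7599)
cos θ_2 = (33.8549−4²−2²)/(2·4·2) = 0.8659; θ_2 = 30.0108° (elbow-up)
β = atan2(-4.7599,3.3464) = -54.8915°; ψ = atan2(1.0003,5.7319) = 9.8996°
θ_1 = β − ψ = -64.7911°
θ_3 = φ − θ_1 − θ_2 = 19.7803° (wrapped to (-180°,180°])

-64.791 30.011 19.780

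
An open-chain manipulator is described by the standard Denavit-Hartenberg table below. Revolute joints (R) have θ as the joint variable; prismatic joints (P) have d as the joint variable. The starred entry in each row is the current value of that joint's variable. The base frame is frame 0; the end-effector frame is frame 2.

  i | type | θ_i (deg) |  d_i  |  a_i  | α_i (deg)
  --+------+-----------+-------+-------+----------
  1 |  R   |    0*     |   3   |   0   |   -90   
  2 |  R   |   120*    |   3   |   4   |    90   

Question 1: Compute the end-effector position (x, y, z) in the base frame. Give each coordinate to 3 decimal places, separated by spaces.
after link 1: o_1 = (0.0000, 0.0000, 3.0000)
after link 2: o_2 = (-2.0000, 3.0000, -0.4641)

-2.000 3.000 -0.464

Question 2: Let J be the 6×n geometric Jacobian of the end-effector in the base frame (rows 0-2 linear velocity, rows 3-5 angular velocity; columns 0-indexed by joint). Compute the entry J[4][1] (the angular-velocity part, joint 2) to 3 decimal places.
axis z_1 = (0.0000,1.0000,0.0000); lever o_n−o_1 = (-2.0000,3.0000,-3.4641)
cross product → J_v[:, 1] = (-3.4641,-0.0000,2.0000)
J_ω[:, 1] = z_1
entry J[4][1] = 1.0000

1.000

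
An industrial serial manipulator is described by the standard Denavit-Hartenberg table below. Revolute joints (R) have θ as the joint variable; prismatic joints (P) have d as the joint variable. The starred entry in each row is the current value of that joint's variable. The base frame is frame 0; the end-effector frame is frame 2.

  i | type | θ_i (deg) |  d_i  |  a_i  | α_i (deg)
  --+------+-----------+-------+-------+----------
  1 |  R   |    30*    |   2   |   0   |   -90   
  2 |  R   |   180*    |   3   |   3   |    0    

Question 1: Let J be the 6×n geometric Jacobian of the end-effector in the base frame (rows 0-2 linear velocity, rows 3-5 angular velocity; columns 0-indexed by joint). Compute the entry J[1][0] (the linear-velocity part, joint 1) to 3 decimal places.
-4.098

axis z_0 = ẑ; lever o_n−o_0 = (-4.0981,1.0981,2.0000)
cross product → J_v[:, 0] = (-1.0981,-4.0981,0.0000)
J_ω[:, 0] = z_0
entry J[1][0] = -4.0981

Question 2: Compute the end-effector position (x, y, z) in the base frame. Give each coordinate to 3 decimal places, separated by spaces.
after link 1: o_1 = (0.0000, 0.0000, 2.0000)
after link 2: o_2 = (-4.0981, 1.0981, 2.0000)

-4.098 1.098 2.000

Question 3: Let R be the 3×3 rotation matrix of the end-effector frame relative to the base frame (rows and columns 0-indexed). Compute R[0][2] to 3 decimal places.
End-effector z-axis (col 2 of R) = (-0.5000,0.8660,0.0000)
R[0][2] = -0.5000

-0.500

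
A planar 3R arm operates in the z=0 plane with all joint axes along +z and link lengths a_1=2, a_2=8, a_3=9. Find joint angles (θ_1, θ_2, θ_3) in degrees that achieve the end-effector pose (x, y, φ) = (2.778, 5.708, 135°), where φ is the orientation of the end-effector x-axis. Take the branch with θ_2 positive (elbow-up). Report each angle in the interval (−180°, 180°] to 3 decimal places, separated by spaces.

wrist centre = target − a_3·(cos φ, sin φ) = (9.1420, -0.6560)
cos θ_2 = (84.0057−2²−8²)/(2·2·8) = 0.5002; θ_2 = 59.9881° (elbow-up)
β = atan2(-0.6560,9.1420) = -4.1041°; ψ = atan2(6.9274,6.0014) = 49.0964°
θ_1 = β − ψ = -53.2005°
θ_3 = φ − θ_1 − θ_2 = 128.2124° (wrapped to (-180°,180°])

-53.201 59.988 128.212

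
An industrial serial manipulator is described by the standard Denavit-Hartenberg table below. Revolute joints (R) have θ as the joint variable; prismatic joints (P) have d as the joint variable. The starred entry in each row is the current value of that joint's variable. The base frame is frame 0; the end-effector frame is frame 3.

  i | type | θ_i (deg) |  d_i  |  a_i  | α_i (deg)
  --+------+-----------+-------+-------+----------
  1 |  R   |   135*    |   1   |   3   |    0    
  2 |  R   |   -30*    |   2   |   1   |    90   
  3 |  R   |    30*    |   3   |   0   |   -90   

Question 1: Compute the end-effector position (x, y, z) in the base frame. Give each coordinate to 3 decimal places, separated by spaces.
after link 1: o_1 = (-2.1213, 2.1213, 1.0000)
after link 2: o_2 = (-2.3801, 3.0872, 3.0000)
after link 3: o_3 = (0.5176, 3.8637, 3.0000)

0.518 3.864 3.000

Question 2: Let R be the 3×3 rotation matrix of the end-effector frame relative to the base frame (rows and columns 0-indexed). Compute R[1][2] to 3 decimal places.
-0.483

End-effector z-axis (col 2 of R) = (0.1294,-0.4830,0.8660)
R[1][2] = -0.4830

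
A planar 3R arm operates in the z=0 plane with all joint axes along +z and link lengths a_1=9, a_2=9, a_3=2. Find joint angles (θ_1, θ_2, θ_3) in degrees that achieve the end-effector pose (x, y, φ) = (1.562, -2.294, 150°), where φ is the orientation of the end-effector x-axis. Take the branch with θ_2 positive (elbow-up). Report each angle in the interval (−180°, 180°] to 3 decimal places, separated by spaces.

wrist centre = target − a_3·(cos φ, sin φ) = (3.2941, -3.2940)
cos θ_2 = (21.7012−9²−9²)/(2·9·9) = -0.8660; θ_2 = 150.0019° (elbow-up)
β = atan2(-3.2940,3.2941) = -44.9996°; ψ = atan2(4.4997,1.2056) = 75.0009°
θ_1 = β − ψ = -120.0005°
θ_3 = φ − θ_1 − θ_2 = 119.9986° (wrapped to (-180°,180°])

-120.001 150.002 119.999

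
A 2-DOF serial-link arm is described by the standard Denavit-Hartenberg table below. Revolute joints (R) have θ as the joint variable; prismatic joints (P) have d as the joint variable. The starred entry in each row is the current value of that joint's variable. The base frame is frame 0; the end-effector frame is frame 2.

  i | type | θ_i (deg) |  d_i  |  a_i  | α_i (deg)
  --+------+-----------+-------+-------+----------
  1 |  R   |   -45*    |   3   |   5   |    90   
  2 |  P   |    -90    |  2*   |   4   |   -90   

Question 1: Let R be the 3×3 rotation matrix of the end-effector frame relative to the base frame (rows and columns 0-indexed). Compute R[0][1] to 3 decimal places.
0.707

End-effector y-axis (col 1 of R) = (0.7071,0.7071,-0.0000)
R[0][1] = 0.7071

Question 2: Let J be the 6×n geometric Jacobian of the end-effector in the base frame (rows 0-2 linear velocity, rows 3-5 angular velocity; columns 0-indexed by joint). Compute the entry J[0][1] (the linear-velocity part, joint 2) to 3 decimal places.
-0.707

prismatic axis z_1 = (-0.7071,-0.7071,0.0000)
J_v[:, 1] = z_1; J_ω[:, 1] = (0,0,0)
entry J[0][1] = -0.7071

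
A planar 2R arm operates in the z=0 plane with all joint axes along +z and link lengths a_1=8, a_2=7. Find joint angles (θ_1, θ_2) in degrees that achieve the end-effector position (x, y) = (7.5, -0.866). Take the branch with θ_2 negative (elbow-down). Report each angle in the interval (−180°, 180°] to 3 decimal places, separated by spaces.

cos θ_2 = (57.0000−8²−7²)/(2·8·7) = -0.5000; θ_2 = -120.0000° (elbow-down)
β = atan2(-0.8660,7.5000) = -6.5866°; ψ = atan2(-6.0622,4.5000) = -53.4132°
θ_1 = β − ψ = 46.8266°

46.827 -120.000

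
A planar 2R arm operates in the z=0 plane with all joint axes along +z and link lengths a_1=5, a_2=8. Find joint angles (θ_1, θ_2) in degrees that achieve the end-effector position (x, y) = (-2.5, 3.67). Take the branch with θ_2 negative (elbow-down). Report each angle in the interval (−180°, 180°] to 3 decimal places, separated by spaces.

-120.003 -149.999

cos θ_2 = (19.7189−5²−8²)/(2·5·8) = -0.8660; θ_2 = -149.9987° (elbow-down)
β = atan2(3.6700,-2.5000) = 124.2626°; ψ = atan2(-4.0002,-1.9281) = -115.7344°
θ_1 = β − ψ = 239.9971°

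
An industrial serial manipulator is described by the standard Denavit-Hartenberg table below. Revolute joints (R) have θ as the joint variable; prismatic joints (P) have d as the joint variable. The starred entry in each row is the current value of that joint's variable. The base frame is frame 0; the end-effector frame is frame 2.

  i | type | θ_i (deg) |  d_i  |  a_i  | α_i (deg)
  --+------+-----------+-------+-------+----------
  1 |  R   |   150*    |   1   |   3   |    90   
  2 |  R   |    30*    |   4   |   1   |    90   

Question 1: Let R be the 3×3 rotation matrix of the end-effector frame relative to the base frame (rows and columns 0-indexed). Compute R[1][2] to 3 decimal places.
End-effector z-axis (col 2 of R) = (-0.4330,0.2500,-0.8660)
R[1][2] = 0.2500

0.250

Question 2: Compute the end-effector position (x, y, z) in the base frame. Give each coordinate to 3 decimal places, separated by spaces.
after link 1: o_1 = (-2.5981, 1.5000, 1.0000)
after link 2: o_2 = (-1.3481, 5.3971, 1.5000)

-1.348 5.397 1.500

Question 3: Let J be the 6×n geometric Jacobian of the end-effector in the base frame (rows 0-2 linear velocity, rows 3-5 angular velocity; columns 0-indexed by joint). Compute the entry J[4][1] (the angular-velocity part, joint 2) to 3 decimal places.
0.866

axis z_1 = (0.5000,0.8660,0.0000); lever o_n−o_1 = (1.2500,3.8971,0.5000)
cross product → J_v[:, 1] = (0.4330,-0.2500,0.8660)
J_ω[:, 1] = z_1
entry J[4][1] = 0.8660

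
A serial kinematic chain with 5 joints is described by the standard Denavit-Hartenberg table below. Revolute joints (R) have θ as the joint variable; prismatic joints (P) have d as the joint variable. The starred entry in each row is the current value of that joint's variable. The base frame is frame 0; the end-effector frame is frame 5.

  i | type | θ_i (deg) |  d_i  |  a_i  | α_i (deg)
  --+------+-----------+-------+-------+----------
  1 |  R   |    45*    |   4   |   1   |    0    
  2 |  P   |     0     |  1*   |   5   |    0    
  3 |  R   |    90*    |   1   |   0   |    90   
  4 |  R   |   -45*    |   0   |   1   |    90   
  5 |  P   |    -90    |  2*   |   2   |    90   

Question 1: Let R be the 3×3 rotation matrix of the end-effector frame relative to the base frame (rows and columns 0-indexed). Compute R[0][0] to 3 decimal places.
-0.707

End-effector x-axis (col 0 of R) = (-0.7071,-0.7071,-0.0000)
R[0][0] = -0.7071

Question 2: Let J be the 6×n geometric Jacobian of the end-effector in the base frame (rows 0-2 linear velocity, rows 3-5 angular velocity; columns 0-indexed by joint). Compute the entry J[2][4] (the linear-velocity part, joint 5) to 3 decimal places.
-0.707

prismatic axis z_4 = (0.5000,-0.5000,-0.7071)
J_v[:, 4] = z_4; J_ω[:, 4] = (0,0,0)
entry J[2][4] = -0.7071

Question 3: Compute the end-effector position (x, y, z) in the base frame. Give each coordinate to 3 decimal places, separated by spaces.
after link 1: o_1 = (0.7071, 0.7071, 4.0000)
after link 2: o_2 = (4.2426, 4.2426, 5.0000)
after link 3: o_3 = (4.2426, 4.2426, 6.0000)
after link 4: o_4 = (3.7426, 4.7426, 5.2929)
after link 5: o_5 = (3.3284, 2.3284, 3.8787)

3.328 2.328 3.879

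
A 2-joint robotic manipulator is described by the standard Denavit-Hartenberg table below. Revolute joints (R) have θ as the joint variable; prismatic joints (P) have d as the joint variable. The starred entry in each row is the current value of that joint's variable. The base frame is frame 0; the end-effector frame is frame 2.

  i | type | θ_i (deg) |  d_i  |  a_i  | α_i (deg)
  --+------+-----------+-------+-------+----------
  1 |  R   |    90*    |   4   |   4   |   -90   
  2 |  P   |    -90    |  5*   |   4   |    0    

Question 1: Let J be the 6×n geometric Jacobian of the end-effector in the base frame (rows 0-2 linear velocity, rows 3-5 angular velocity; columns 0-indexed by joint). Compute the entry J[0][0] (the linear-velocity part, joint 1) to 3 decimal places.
axis z_0 = ẑ; lever o_n−o_0 = (-5.0000,4.0000,8.0000)
cross product → J_v[:, 0] = (-4.0000,-5.0000,0.0000)
J_ω[:, 0] = z_0
entry J[0][0] = -4.0000

-4.000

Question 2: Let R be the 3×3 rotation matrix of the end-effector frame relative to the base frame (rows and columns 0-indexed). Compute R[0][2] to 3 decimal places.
-1.000

End-effector z-axis (col 2 of R) = (-1.0000,0.0000,0.0000)
R[0][2] = -1.0000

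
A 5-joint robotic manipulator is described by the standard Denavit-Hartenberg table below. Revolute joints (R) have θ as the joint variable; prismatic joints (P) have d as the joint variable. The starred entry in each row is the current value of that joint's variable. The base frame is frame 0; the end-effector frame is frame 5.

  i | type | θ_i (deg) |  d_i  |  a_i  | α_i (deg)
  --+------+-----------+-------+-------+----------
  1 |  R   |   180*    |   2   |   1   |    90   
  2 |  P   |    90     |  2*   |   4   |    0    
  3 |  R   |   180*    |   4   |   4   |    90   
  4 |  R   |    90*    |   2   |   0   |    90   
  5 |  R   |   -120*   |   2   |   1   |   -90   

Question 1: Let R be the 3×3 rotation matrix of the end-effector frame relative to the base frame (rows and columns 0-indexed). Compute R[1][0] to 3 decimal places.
End-effector x-axis (col 0 of R) = (-0.8660,-0.5000,-0.0000)
R[1][0] = -0.5000

-0.500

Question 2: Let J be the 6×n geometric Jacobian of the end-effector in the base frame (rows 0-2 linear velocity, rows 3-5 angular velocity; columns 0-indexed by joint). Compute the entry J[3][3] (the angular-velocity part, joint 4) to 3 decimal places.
axis z_3 = (1.0000,-0.0000,0.0000); lever o_n−o_3 = (1.1340,-0.5000,-2.0000)
cross product → J_v[:, 3] = (0.0000,2.0000,-0.5000)
J_ω[:, 3] = z_3
entry J[3][3] = 1.0000

1.000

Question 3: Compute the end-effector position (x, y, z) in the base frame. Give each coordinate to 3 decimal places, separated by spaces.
0.134 5.500 0.000

after link 1: o_1 = (-1.0000, 0.0000, 2.0000)
after link 2: o_2 = (-1.0000, 2.0000, 6.0000)
after link 3: o_3 = (-1.0000, 6.0000, 2.0000)
after link 4: o_4 = (1.0000, 6.0000, 2.0000)
after link 5: o_5 = (0.1340, 5.5000, 0.0000)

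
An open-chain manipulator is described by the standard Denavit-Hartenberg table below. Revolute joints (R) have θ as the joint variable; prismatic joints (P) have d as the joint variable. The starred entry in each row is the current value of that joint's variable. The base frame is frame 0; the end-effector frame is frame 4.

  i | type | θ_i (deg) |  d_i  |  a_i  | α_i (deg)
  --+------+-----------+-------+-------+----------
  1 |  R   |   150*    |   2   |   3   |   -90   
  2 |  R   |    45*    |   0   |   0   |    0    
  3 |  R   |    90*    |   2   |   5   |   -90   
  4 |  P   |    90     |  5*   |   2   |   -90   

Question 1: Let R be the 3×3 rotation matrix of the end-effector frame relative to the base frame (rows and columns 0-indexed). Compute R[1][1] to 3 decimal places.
End-effector y-axis (col 1 of R) = (-0.6124,0.3536,-0.7071)
R[1][1] = 0.3536

0.354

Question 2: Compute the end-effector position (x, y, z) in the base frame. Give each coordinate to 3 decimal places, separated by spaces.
3.526 -2.036 2.000

after link 1: o_1 = (-2.5981, 1.5000, 2.0000)
after link 2: o_2 = (-2.5981, 1.5000, 2.0000)
after link 3: o_3 = (-0.5362, -1.9998, -1.5355)
after link 4: o_4 = (3.5256, -2.0355, 2.0000)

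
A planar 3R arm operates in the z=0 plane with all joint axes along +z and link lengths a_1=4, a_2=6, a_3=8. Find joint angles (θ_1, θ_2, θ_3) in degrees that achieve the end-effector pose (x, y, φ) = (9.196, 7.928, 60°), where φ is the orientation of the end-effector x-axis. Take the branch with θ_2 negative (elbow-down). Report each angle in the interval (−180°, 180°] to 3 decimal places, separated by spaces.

wrist centre = target − a_3·(cos φ, sin φ) = (5.1960, 0.9998)
cos θ_2 = (27.9980−4²−6²)/(2·4·6) = -0.5000; θ_2 = -120.0027° (elbow-down)
β = atan2(0.9998,5.1960) = 10.8915°; ψ = atan2(-5.1960,0.9998) = -79.1090°
θ_1 = β − ψ = 90.0005°
θ_3 = φ − θ_1 − θ_2 = 90.0022° (wrapped to (-180°,180°])

90.001 -120.003 90.002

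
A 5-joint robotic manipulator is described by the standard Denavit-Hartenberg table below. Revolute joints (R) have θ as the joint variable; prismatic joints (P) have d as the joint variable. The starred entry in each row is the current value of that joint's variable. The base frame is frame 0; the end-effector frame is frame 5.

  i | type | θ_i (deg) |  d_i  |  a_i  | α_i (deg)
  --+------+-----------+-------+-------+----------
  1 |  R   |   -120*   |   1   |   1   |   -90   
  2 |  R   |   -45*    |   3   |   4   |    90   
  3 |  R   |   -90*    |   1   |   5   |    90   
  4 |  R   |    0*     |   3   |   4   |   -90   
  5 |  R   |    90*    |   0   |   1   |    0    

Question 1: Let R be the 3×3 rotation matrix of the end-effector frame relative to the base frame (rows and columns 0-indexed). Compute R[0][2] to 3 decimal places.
0.354

End-effector z-axis (col 2 of R) = (0.3536,0.6124,0.7071)
R[0][2] = 0.3536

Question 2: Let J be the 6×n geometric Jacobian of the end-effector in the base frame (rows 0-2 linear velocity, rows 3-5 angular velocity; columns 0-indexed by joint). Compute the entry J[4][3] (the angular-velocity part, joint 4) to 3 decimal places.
axis z_3 = (0.3536,0.6124,-0.7071); lever o_n−o_3 = (-2.7570,3.2247,-1.4142)
cross product → J_v[:, 3] = (1.4142,2.4495,2.8284)
J_ω[:, 3] = z_3
entry J[4][3] = 0.6124

0.612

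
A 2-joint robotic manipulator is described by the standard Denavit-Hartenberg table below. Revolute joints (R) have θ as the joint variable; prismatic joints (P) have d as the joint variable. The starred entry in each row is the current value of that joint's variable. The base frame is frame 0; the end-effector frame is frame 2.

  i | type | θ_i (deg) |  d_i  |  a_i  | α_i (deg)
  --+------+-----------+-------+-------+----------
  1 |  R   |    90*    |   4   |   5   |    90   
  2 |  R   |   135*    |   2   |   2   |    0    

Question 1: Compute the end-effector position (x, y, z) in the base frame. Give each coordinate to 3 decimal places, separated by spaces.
2.000 3.586 5.414

after link 1: o_1 = (0.0000, 5.0000, 4.0000)
after link 2: o_2 = (2.0000, 3.5858, 5.4142)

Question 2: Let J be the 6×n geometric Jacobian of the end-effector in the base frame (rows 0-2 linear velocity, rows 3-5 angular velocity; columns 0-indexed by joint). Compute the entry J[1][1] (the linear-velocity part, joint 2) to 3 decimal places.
-1.414

axis z_1 = (1.0000,-0.0000,0.0000); lever o_n−o_1 = (2.0000,-1.4142,1.4142)
cross product → J_v[:, 1] = (0.0000,-1.4142,-1.4142)
J_ω[:, 1] = z_1
entry J[1][1] = -1.4142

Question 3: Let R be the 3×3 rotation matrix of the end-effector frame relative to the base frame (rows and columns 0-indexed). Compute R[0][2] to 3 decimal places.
1.000

End-effector z-axis (col 2 of R) = (1.0000,-0.0000,0.0000)
R[0][2] = 1.0000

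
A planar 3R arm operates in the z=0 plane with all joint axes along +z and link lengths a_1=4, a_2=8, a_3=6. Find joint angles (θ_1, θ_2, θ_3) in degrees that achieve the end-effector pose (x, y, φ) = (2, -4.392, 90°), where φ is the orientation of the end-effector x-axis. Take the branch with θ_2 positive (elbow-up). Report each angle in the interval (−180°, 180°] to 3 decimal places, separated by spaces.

-120.004 60.007 149.998

wrist centre = target − a_3·(cos φ, sin φ) = (2.0000, -10.3920)
cos θ_2 = (111.9937−4²−8²)/(2·4·8) = 0.4999; θ_2 = 60.0065° (elbow-up)
β = atan2(-10.3920,2.0000) = -79.1063°; ψ = atan2(6.9287,7.9992) = 40.8981°
θ_1 = β − ψ = -120.0044°
θ_3 = φ − θ_1 − θ_2 = 149.9978° (wrapped to (-180°,180°])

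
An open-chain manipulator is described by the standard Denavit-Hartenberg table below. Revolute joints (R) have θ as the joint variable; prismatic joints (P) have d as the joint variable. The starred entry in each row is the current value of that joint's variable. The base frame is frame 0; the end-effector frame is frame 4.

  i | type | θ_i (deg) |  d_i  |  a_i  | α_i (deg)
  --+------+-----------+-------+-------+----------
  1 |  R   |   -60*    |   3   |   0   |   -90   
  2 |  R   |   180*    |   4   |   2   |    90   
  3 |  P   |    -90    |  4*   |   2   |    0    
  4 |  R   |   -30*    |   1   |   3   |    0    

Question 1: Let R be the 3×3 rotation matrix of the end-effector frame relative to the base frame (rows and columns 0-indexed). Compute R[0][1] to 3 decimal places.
End-effector y-axis (col 1 of R) = (-0.8660,0.5000,-0.0000)
R[0][1] = -0.8660

-0.866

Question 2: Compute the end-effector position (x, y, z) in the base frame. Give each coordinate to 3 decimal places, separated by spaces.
-0.768 0.134 -2.000

after link 1: o_1 = (0.0000, 0.0000, 3.0000)
after link 2: o_2 = (2.4641, 3.7321, 3.0000)
after link 3: o_3 = (0.7321, 2.7321, -1.0000)
after link 4: o_4 = (-0.7679, 0.1340, -2.0000)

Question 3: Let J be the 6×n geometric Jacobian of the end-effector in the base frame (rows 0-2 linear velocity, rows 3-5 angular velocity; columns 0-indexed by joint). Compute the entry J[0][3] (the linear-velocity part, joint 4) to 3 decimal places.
-2.598

axis z_3 = (0.0000,-0.0000,-1.0000); lever o_n−o_3 = (-1.5000,-2.5981,-1.0000)
cross product → J_v[:, 3] = (-2.5981,1.5000,-0.0000)
J_ω[:, 3] = z_3
entry J[0][3] = -2.5981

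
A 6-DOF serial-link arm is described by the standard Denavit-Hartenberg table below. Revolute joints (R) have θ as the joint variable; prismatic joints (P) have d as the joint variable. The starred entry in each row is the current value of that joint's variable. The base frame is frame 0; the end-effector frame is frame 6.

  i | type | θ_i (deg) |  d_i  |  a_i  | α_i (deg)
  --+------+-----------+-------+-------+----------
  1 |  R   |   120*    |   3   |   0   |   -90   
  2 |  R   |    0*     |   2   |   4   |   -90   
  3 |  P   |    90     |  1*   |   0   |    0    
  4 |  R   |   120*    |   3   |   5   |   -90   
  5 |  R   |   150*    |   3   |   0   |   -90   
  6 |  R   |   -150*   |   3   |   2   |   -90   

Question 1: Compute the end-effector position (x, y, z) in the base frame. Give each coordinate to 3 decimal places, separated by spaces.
after link 1: o_1 = (0.0000, 0.0000, 3.0000)
after link 2: o_2 = (-3.7321, 2.4641, 3.0000)
after link 3: o_3 = (-3.7321, 2.4641, 2.0000)
after link 4: o_4 = (-3.7321, -2.5359, -1.0000)
after link 5: o_5 = (-6.7321, -2.5359, -1.0000)
after link 6: o_6 = (-7.7321, -2.5359, -4.4641)

-7.732 -2.536 -4.464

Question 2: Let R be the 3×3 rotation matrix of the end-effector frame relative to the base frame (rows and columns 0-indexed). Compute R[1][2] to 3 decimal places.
0.433

End-effector z-axis (col 2 of R) = (-0.8660,0.4330,0.2500)
R[1][2] = 0.4330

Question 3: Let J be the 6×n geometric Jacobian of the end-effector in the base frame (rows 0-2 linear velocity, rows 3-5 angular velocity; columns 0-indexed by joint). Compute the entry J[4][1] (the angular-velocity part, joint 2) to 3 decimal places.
-0.500

axis z_1 = (-0.8660,-0.5000,0.0000); lever o_n−o_1 = (-7.7321,-2.5359,-7.4641)
cross product → J_v[:, 1] = (3.7321,-6.4641,-1.6699)
J_ω[:, 1] = z_1
entry J[4][1] = -0.5000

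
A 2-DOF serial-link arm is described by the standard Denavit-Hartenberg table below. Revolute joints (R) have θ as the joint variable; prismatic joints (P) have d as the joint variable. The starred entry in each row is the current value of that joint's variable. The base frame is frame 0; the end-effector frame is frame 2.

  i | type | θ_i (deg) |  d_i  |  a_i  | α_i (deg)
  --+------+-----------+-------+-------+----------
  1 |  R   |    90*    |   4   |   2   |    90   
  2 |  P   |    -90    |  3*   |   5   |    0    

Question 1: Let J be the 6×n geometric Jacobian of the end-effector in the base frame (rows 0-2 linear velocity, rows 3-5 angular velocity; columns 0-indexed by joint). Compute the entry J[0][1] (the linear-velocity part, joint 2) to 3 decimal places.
1.000

prismatic axis z_1 = (1.0000,-0.0000,0.0000)
J_v[:, 1] = z_1; J_ω[:, 1] = (0,0,0)
entry J[0][1] = 1.0000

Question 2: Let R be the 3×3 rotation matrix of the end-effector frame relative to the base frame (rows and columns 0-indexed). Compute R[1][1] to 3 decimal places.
End-effector y-axis (col 1 of R) = (0.0000,1.0000,0.0000)
R[1][1] = 1.0000

1.000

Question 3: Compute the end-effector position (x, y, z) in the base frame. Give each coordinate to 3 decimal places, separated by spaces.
3.000 2.000 -1.000

after link 1: o_1 = (0.0000, 2.0000, 4.0000)
after link 2: o_2 = (3.0000, 2.0000, -1.0000)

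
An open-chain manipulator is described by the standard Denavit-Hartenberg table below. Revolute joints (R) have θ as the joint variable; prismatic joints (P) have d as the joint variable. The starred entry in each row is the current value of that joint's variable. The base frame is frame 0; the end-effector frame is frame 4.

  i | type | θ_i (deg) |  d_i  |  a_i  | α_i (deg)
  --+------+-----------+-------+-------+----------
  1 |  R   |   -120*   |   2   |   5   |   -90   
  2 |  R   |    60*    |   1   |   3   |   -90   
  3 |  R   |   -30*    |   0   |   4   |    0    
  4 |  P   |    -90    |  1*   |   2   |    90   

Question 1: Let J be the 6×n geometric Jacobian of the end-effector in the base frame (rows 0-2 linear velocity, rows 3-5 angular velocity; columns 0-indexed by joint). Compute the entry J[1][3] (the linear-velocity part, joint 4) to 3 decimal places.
prismatic axis z_3 = (0.4330,0.7500,-0.5000)
J_v[:, 3] = z_3; J_ω[:, 3] = (0,0,0)
entry J[1][3] = 0.7500

0.750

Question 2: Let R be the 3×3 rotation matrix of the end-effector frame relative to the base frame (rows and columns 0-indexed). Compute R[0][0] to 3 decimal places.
End-effector x-axis (col 0 of R) = (0.8750,-0.2165,0.4330)
R[0][0] = 0.8750

0.875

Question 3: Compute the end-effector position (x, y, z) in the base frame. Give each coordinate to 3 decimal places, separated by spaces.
0.665 -8.312 -3.232

after link 1: o_1 = (-2.5000, -4.3301, 2.0000)
after link 2: o_2 = (-2.3840, -6.1292, -0.5981)
after link 3: o_3 = (-1.5179, -8.6292, -3.5981)
after link 4: o_4 = (0.6651, -8.3122, -3.2321)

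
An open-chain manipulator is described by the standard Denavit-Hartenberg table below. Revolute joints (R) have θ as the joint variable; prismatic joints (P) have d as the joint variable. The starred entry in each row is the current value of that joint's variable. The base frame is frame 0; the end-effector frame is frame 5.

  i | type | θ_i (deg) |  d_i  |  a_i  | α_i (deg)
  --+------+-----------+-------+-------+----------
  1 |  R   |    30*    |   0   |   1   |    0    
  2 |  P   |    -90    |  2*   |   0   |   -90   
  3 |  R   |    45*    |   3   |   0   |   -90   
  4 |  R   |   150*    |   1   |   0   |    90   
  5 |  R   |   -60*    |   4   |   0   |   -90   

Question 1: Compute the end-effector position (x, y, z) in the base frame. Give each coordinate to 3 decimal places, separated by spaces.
0.818 -0.344 -0.121

after link 1: o_1 = (0.8660, 0.5000, 0.0000)
after link 2: o_2 = (0.8660, 0.5000, 2.0000)
after link 3: o_3 = (3.4641, 2.0000, 2.0000)
after link 4: o_4 = (3.1105, 2.6124, 1.2929)
after link 5: o_5 = (0.8177, -0.3444, -0.1213)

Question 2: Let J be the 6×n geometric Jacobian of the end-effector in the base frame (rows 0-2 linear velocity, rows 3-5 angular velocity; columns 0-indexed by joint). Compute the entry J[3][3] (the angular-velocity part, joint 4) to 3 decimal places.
axis z_3 = (-0.3536,0.6124,-0.7071); lever o_n−o_3 = (-2.6464,-2.3444,-2.1213)
cross product → J_v[:, 3] = (-2.9568,1.1213,2.4495)
J_ω[:, 3] = z_3
entry J[3][3] = -0.3536

-0.354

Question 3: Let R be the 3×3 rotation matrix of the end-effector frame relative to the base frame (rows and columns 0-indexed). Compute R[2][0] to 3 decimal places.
End-effector x-axis (col 0 of R) = (-0.0634,-0.3902,0.9186)
R[2][0] = 0.9186

0.919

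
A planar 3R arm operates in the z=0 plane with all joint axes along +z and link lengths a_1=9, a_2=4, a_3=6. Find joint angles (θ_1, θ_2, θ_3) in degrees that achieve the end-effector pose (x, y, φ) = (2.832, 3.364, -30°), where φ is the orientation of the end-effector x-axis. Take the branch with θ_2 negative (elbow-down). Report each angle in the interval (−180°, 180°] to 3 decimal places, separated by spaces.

135.002 -134.998 -30.003

wrist centre = target − a_3·(cos φ, sin φ) = (-2.3642, 6.3640)
cos θ_2 = (46.0897−9²−4²)/(2·9·4) = -0.7071; θ_2 = -134.9984° (elbow-down)
β = atan2(6.3640,-2.3642) = 110.3794°; ψ = atan2(-2.8285,6.1717) = -24.6223°
θ_1 = β − ψ = 135.0017°
θ_3 = φ − θ_1 − θ_2 = -30.0033° (wrapped to (-180°,180°])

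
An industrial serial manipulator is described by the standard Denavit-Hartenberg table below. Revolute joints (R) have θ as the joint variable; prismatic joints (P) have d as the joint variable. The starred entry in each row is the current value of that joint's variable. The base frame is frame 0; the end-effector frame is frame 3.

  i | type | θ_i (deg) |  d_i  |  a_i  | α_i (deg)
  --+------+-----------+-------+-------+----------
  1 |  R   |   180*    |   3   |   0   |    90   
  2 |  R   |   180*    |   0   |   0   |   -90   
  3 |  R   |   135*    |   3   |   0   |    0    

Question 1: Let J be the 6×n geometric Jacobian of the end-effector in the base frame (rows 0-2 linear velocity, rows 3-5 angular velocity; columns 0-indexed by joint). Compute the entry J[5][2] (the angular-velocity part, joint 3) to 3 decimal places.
-1.000

axis z_2 = (0.0000,0.0000,-1.0000); lever o_n−o_2 = (0.0000,0.0000,-3.0000)
cross product → J_v[:, 2] = (0.0000,0.0000,0.0000)
J_ω[:, 2] = z_2
entry J[5][2] = -1.0000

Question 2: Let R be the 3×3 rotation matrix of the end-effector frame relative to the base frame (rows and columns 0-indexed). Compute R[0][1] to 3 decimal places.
-0.707

End-effector y-axis (col 1 of R) = (-0.7071,0.7071,-0.0000)
R[0][1] = -0.7071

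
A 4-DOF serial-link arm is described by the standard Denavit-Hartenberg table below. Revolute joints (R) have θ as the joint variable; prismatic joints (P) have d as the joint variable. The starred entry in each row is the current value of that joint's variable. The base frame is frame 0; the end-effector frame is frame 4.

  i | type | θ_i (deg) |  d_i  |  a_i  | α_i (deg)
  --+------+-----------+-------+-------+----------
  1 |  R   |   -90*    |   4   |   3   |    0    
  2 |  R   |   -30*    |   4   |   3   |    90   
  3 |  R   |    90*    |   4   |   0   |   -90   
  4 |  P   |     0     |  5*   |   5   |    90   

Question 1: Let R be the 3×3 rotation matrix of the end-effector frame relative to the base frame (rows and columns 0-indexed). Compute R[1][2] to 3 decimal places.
End-effector z-axis (col 2 of R) = (-0.8660,0.5000,0.0000)
R[1][2] = 0.5000

0.500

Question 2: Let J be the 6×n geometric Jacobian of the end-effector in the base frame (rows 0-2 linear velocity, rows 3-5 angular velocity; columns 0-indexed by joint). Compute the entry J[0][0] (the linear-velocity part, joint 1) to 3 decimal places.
axis z_0 = ẑ; lever o_n−o_0 = (-2.4641,0.7321,13.0000)
cross product → J_v[:, 0] = (-0.7321,-2.4641,0.0000)
J_ω[:, 0] = z_0
entry J[0][0] = -0.7321

-0.732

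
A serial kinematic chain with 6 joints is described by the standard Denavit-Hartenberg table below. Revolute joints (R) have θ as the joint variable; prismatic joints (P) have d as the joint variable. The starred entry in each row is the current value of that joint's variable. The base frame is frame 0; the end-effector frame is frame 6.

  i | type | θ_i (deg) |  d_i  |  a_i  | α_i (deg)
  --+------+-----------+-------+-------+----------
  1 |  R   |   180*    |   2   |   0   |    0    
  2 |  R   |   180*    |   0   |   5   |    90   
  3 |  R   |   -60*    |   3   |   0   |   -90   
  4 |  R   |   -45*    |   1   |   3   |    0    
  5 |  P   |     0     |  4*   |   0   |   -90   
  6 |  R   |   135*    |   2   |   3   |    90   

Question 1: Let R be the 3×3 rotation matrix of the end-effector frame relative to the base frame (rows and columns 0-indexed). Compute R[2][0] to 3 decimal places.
0.079

End-effector x-axis (col 0 of R) = (-0.8624,0.5000,0.0795)
R[2][0] = 0.0795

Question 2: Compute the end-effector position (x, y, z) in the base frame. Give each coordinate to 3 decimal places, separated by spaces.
after link 1: o_1 = (0.0000, 0.0000, 2.0000)
after link 2: o_2 = (5.0000, -0.0000, 2.0000)
after link 3: o_3 = (5.0000, -3.0000, 2.0000)
after link 4: o_4 = (6.9267, -5.1213, 0.6629)
after link 5: o_5 = (10.3908, -5.1213, 2.6629)
after link 6: o_6 = (8.5108, -2.2071, 1.6765)

8.511 -2.207 1.677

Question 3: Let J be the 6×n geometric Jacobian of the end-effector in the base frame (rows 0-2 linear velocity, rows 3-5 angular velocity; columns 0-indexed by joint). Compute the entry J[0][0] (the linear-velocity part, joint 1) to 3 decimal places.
axis z_0 = ẑ; lever o_n−o_0 = (8.5108,-2.2071,1.6765)
cross product → J_v[:, 0] = (2.2071,8.5108,-0.0000)
J_ω[:, 0] = z_0
entry J[0][0] = 2.2071

2.207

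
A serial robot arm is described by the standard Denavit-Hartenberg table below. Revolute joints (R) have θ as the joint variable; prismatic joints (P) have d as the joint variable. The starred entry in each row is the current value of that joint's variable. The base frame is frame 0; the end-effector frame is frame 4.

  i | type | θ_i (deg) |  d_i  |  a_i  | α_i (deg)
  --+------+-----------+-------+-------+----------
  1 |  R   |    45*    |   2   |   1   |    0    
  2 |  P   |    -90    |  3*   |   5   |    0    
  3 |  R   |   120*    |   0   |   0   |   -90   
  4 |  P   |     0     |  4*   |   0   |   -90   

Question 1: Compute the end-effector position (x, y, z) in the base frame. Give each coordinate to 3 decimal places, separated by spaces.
0.379 -1.793 5.000

after link 1: o_1 = (0.7071, 0.7071, 2.0000)
after link 2: o_2 = (4.2426, -2.8284, 5.0000)
after link 3: o_3 = (4.2426, -2.8284, 5.0000)
after link 4: o_4 = (0.3789, -1.7932, 5.0000)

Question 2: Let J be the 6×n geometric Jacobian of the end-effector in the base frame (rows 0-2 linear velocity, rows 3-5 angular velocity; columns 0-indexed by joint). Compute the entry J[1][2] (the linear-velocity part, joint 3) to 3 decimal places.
axis z_2 = (0.0000,0.0000,1.0000); lever o_n−o_2 = (-3.8637,1.0353,0.0000)
cross product → J_v[:, 2] = (-1.0353,-3.8637,0.0000)
J_ω[:, 2] = z_2
entry J[1][2] = -3.8637

-3.864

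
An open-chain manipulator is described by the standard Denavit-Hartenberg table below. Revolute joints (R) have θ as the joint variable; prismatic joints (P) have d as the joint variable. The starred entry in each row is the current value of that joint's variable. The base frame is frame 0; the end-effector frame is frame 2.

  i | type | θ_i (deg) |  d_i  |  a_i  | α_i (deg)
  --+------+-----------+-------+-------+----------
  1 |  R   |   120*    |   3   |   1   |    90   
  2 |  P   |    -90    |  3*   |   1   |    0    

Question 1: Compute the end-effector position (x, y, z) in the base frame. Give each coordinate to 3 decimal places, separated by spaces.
2.098 2.366 2.000

after link 1: o_1 = (-0.5000, 0.8660, 3.0000)
after link 2: o_2 = (2.0981, 2.3660, 2.0000)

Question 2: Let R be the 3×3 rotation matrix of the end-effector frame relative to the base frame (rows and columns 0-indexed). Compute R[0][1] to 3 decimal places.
-0.500

End-effector y-axis (col 1 of R) = (-0.5000,0.8660,0.0000)
R[0][1] = -0.5000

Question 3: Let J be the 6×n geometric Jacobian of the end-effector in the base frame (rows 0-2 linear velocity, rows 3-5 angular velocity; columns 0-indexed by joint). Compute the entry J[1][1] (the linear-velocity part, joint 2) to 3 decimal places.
0.500

prismatic axis z_1 = (0.8660,0.5000,0.0000)
J_v[:, 1] = z_1; J_ω[:, 1] = (0,0,0)
entry J[1][1] = 0.5000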